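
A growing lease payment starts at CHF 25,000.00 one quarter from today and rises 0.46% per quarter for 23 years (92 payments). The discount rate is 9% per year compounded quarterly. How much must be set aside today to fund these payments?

Periodic rate r = 0.09/4 per quarter; n is counted in quarters.
Growing ordinary annuity: PV = PMT₁ × [1 − ((1+g)/(1+r))^n] / (r − g) = 25,000 × [1 − ((1+0.0046)/(1+r))^92] / (r − 0.0046) = CHF 1,121,583.99.

CHF 1,121,583.99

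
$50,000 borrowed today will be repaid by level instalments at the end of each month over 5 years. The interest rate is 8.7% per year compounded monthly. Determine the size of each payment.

Level ordinary annuity; solve PV = PMT × [(1 − (1+r)^−n)/r] for PMT.
Periodic rate r = 0.087/12 per month; n is counted in months.
With n = 60: PMT = 50,000 / ([(1 − (1+r)^−n)/r]) = $1,030.65

$1,030.65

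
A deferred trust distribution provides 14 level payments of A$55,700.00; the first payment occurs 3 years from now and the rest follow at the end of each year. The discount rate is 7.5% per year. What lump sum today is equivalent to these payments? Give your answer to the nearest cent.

Ordinary annuity of 14 payments, first payment at period 3.
Periodic rate r = 0.075 per year.
The ordinary-annuity PV formula values the stream one period before the first payment (period 2); discount that back 2 periods:
PV₀ = 55,700 × [1 − (1+r)^−14] / r × (1+r)^−2 = A$409,168.95

A$409,168.95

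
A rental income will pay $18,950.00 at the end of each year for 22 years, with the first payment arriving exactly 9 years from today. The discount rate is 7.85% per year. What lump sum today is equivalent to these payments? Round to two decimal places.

$106,868.59

Ordinary annuity of 22 payments, first payment at period 9.
Periodic rate r = 0.0785 per year.
The ordinary-annuity PV formula values the stream one period before the first payment (period 8); discount that back 8 periods:
PV₀ = 18,950 × [1 − (1+r)^−22] / r × (1+r)^−8 = $106,868.59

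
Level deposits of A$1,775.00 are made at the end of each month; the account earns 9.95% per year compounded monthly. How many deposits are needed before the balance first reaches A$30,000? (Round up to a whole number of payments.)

16 payments

Periodic rate r = 0.0995/12 per month; n is counted in months.
Ordinary annuity FV: 30,000 = 1,775 × [((1+r)^n − 1)/r].
(1+r)^n = 1 + 30,000 × r / 1,775, so n = ln(1 + 30,000·r/1,775) / ln(1+r) = 15.88.
Round up to a whole number of payments: n = 16.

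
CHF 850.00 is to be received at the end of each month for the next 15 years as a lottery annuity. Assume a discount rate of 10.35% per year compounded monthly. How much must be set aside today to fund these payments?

CHF 77,546.40

This is an ordinary annuity: 180 payments of CHF 850.00 at the end of each month.
Periodic rate r = 0.1035/12 per month; n is counted in months.
PV = PMT × [(1 − (1+r)^−n)/r] = 850 × [1 − (1+r)^−180] / r = CHF 77,546.40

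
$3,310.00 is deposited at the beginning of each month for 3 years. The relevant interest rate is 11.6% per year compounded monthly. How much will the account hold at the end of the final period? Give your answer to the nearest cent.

$143,083.80

This is an annuity due: 36 deposits of $3,310.00 at the beginning of each month.
Periodic rate r = 0.116/12 per month; n is counted in months.
FV = PMT × [((1+r)^n − 1)/r] × (1+r) = 3,310 × [(1+r)^36 − 1] / r × (1+r) = $143,083.80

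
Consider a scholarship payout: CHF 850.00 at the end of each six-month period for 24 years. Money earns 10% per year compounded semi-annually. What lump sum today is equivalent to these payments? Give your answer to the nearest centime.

CHF 15,365.58

This is an ordinary annuity: 48 payments of CHF 850.00 at the end of each six-month period.
Periodic rate r = 0.1/2 per half-year; n is counted in half-years.
PV = PMT × [(1 − (1+r)^−n)/r] = 850 × [1 − (1+r)^−48] / r = CHF 15,365.58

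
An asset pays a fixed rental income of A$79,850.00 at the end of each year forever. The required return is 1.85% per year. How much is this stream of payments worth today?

A$4,316,216.22

Periodic rate r = 0.0185 per year.
Level perpetuity: PV = PMT / r = 79,850 / (0.0185) = A$4,316,216.22.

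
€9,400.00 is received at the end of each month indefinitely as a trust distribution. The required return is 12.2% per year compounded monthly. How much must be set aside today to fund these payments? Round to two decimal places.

€924,590.16

Periodic rate r = 0.122/12 per month.
Level perpetuity: PV = PMT / r = 9,400 / (0.122/12) = €924,590.16.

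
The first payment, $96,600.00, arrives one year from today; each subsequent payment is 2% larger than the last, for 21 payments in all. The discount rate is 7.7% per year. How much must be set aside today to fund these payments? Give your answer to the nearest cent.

$1,153,763.20

Periodic rate r = 0.077 per year.
Growing ordinary annuity: PV = PMT₁ × [1 − ((1+g)/(1+r))^n] / (r − g) = 96,600 × [1 − ((1+0.02)/(1+r))^21] / (r − 0.02) = $1,153,763.20.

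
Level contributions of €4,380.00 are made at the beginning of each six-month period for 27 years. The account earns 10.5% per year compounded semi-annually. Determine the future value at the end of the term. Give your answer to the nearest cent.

This is an annuity due: 54 deposits of €4,380.00 at the beginning of each six-month period.
Periodic rate r = 0.105/2 per half-year; n is counted in half-years.
FV = PMT × [((1+r)^n − 1)/r] × (1+r) = 4,380 × [(1+r)^54 − 1] / r × (1+r) = €1,303,843.13

€1,303,843.13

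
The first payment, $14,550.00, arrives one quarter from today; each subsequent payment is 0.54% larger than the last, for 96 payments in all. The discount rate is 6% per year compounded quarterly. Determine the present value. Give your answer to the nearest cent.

Periodic rate r = 0.06/4 per quarter; n is counted in quarters.
Growing ordinary annuity: PV = PMT₁ × [1 − ((1+g)/(1+r))^n] / (r − g) = 14,550 × [1 − ((1+0.0054)/(1+r))^96] / (r − 0.0054) = $906,951.67.

$906,951.67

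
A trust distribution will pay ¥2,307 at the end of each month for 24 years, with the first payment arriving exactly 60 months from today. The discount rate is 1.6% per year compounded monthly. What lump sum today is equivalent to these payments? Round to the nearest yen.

Ordinary annuity of 288 payments, first payment at period 60.
Periodic rate r = 0.016/12 per month; n is counted in months.
The ordinary-annuity PV formula values the stream one period before the first payment (period 59); discount that back 59 periods:
PV₀ = 2,307 × [1 − (1+r)^−288] / r × (1+r)^−59 = ¥509,731

¥509,731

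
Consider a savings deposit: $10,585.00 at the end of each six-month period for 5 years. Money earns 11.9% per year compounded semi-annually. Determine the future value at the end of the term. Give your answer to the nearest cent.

$139,191.54

This is an ordinary annuity: 10 deposits of $10,585.00 at the end of each six-month period.
Periodic rate r = 0.119/2 per half-year; n is counted in half-years.
FV = PMT × [((1+r)^n − 1)/r] = 10,585 × [(1+r)^10 − 1] / r = $139,191.54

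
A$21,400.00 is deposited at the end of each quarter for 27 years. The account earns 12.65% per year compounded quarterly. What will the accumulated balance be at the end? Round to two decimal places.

A$18,855,194.24

This is an ordinary annuity: 108 deposits of A$21,400.00 at the end of each quarter.
Periodic rate r = 0.1265/4 per quarter; n is counted in quarters.
FV = PMT × [((1+r)^n − 1)/r] = 21,400 × [(1+r)^108 − 1] / r = A$18,855,194.24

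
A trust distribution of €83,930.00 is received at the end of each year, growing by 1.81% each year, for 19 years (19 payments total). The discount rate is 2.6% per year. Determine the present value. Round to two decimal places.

Periodic rate r = 0.026 per year.
Growing ordinary annuity: PV = PMT₁ × [1 − ((1+g)/(1+r))^n] / (r − g) = 83,930 × [1 − ((1+0.0181)/(1+r))^19] / (r − 0.0181) = €1,451,109.88.

€1,451,109.88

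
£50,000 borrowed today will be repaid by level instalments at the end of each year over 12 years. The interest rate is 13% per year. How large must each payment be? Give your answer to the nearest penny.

Level ordinary annuity; solve PV = PMT × [(1 − (1+r)^−n)/r] for PMT.
Periodic rate r = 0.13 per year.
With n = 12: PMT = 50,000 / ([(1 − (1+r)^−n)/r]) = £8,449.30

£8,449.30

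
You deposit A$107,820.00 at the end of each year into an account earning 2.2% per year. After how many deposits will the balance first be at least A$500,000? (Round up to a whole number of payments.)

Periodic rate r = 0.022 per year.
Ordinary annuity FV: 500,000 = 107,820 × [((1+r)^n − 1)/r].
(1+r)^n = 1 + 500,000 × r / 107,820, so n = ln(1 + 500,000·r/107,820) / ln(1+r) = 4.46.
Round up to a whole number of payments: n = 5.

5 payments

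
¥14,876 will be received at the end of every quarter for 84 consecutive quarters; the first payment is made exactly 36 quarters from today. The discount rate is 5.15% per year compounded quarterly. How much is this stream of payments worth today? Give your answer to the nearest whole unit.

Ordinary annuity of 84 payments, first payment at period 36.
Periodic rate r = 0.0515/4 per quarter; n is counted in quarters.
The ordinary-annuity PV formula values the stream one period before the first payment (period 35); discount that back 35 periods:
PV₀ = 14,876 × [1 − (1+r)^−84] / r × (1+r)^−35 = ¥486,276

¥486,276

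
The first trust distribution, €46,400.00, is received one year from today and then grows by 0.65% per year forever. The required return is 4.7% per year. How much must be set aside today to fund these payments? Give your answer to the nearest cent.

Periodic rate r = 0.047 per year.
Growing perpetuity (Gordon): PV = PMT₁ / (r − g) = 46,400 / (r − 0.0065) = €1,145,679.01.

€1,145,679.01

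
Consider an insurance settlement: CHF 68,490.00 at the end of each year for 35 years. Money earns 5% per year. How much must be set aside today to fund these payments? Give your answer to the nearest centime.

This is an ordinary annuity: 35 payments of CHF 68,490.00 at the end of each year.
Periodic rate r = 0.05 per year.
PV = PMT × [(1 − (1+r)^−n)/r] = 68,490 × [1 − (1+r)^−35] / r = CHF 1,121,468.57

CHF 1,121,468.57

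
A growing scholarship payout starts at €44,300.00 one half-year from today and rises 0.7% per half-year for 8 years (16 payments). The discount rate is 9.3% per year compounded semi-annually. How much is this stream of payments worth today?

Periodic rate r = 0.093/2 per half-year; n is counted in half-years.
Growing ordinary annuity: PV = PMT₁ × [1 − ((1+g)/(1+r))^n] / (r − g) = 44,300 × [1 − ((1+0.007)/(1+r))^16] / (r − 0.007) = €515,549.95.

€515,549.95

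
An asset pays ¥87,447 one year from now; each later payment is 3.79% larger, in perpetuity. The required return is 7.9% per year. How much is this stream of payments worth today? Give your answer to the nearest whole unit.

¥2,127,664

Periodic rate r = 0.079 per year.
Growing perpetuity (Gordon): PV = PMT₁ / (r − g) = 87,447 / (r − 0.0379) = ¥2,127,664.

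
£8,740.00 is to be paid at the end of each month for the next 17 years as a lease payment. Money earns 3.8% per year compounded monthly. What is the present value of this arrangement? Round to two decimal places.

This is an ordinary annuity: 204 payments of £8,740.00 at the end of each month.
Periodic rate r = 0.038/12 per month; n is counted in months.
PV = PMT × [(1 − (1+r)^−n)/r] = 8,740 × [1 − (1+r)^−204] / r = £1,311,901.44

£1,311,901.44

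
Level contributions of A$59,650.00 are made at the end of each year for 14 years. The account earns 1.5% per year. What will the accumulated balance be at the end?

A$921,615.29

This is an ordinary annuity: 14 deposits of A$59,650.00 at the end of each year.
Periodic rate r = 0.015 per year.
FV = PMT × [((1+r)^n − 1)/r] = 59,650 × [(1+r)^14 − 1] / r = A$921,615.29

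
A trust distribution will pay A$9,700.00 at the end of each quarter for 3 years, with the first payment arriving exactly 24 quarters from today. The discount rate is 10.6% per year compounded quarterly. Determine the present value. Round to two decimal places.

Ordinary annuity of 12 payments, first payment at period 24.
Periodic rate r = 0.106/4 per quarter; n is counted in quarters.
The ordinary-annuity PV formula values the stream one period before the first payment (period 23); discount that back 23 periods:
PV₀ = 9,700 × [1 − (1+r)^−12] / r × (1+r)^−23 = A$54,029.70

A$54,029.70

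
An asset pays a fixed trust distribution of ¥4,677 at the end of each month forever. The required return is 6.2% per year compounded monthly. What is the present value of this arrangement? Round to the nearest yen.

¥905,226

Periodic rate r = 0.062/12 per month.
Level perpetuity: PV = PMT / r = 4,677 / (0.062/12) = ¥905,226.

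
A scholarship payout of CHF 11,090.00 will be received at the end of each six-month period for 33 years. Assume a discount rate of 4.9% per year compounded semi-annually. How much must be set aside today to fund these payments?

CHF 361,036.09

This is an ordinary annuity: 66 payments of CHF 11,090.00 at the end of each six-month period.
Periodic rate r = 0.049/2 per half-year; n is counted in half-years.
PV = PMT × [(1 − (1+r)^−n)/r] = 11,090 × [1 − (1+r)^−66] / r = CHF 361,036.09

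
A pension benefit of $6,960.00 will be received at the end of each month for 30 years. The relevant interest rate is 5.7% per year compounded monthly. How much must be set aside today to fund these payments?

$1,199,172.10

This is an ordinary annuity: 360 payments of $6,960.00 at the end of each month.
Periodic rate r = 0.057/12 per month; n is counted in months.
PV = PMT × [(1 − (1+r)^−n)/r] = 6,960 × [1 − (1+r)^−360] / r = $1,199,172.10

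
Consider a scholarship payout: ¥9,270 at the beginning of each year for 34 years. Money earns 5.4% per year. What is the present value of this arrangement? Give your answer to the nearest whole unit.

This is an annuity due: 34 payments of ¥9,270 at the beginning of each year.
Periodic rate r = 0.054 per year.
PV = PMT × [(1 − (1+r)^−n)/r] × (1+r) = 9,270 × [1 − (1+r)^−34] / r × (1+r) = ¥150,671

¥150,671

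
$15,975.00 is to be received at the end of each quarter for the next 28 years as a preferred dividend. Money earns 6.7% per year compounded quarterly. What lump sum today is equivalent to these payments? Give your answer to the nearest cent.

This is an ordinary annuity: 112 payments of $15,975.00 at the end of each quarter.
Periodic rate r = 0.067/4 per quarter; n is counted in quarters.
PV = PMT × [(1 − (1+r)^−n)/r] = 15,975 × [1 − (1+r)^−112] / r = $805,330.02

$805,330.02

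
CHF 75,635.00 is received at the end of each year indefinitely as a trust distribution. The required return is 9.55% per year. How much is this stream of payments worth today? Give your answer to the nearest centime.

Periodic rate r = 0.0955 per year.
Level perpetuity: PV = PMT / r = 75,635 / (0.0955) = CHF 791,989.53.

CHF 791,989.53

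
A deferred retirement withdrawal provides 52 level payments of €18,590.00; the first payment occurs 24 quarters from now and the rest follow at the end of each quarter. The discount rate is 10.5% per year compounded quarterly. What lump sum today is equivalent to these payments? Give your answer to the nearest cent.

€288,806.81

Ordinary annuity of 52 payments, first payment at period 24.
Periodic rate r = 0.105/4 per quarter; n is counted in quarters.
The ordinary-annuity PV formula values the stream one period before the first payment (period 23); discount that back 23 periods:
PV₀ = 18,590 × [1 − (1+r)^−52] / r × (1+r)^−23 = €288,806.81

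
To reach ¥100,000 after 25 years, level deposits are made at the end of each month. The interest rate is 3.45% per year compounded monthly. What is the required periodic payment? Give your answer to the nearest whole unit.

Level ordinary annuity; solve FV = PMT × [((1+r)^n − 1)/r] for PMT.
Periodic rate r = 0.0345/12 per month; n is counted in months.
With n = 300: PMT = 100,000 / ([((1+r)^n − 1)/r]) = ¥210

¥210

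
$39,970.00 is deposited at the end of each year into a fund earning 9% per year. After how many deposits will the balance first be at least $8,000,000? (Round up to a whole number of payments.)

35 payments

Periodic rate r = 0.09 per year.
Ordinary annuity FV: 8,000,000 = 39,970 × [((1+r)^n − 1)/r].
(1+r)^n = 1 + 8,000,000 × r / 39,970, so n = ln(1 + 8,000,000·r/39,970) / ln(1+r) = 34.18.
Round up to a whole number of payments: n = 35.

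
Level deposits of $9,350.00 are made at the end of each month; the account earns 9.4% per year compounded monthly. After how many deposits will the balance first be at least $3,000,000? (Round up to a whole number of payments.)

Periodic rate r = 0.094/12 per month; n is counted in months.
Ordinary annuity FV: 3,000,000 = 9,350 × [((1+r)^n − 1)/r].
(1+r)^n = 1 + 3,000,000 × r / 9,350, so n = ln(1 + 3,000,000·r/9,350) / ln(1+r) = 161.04.
Round up to a whole number of payments: n = 162.

162 payments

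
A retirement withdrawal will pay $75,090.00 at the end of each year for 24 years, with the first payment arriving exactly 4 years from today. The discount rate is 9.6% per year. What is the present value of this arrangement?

$528,296.58

Ordinary annuity of 24 payments, first payment at period 4.
Periodic rate r = 0.096 per year.
The ordinary-annuity PV formula values the stream one period before the first payment (period 3); discount that back 3 periods:
PV₀ = 75,090 × [1 − (1+r)^−24] / r × (1+r)^−3 = $528,296.58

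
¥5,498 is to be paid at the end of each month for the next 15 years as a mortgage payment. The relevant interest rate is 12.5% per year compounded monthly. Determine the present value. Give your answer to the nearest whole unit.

¥446,077

This is an ordinary annuity: 180 payments of ¥5,498 at the end of each month.
Periodic rate r = 0.125/12 per month; n is counted in months.
PV = PMT × [(1 − (1+r)^−n)/r] = 5,498 × [1 − (1+r)^−180] / r = ¥446,077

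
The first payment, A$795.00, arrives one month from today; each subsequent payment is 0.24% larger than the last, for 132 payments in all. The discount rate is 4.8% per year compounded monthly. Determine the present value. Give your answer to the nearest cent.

Periodic rate r = 0.048/12 per month; n is counted in months.
Growing ordinary annuity: PV = PMT₁ × [1 − ((1+g)/(1+r))^n] / (r − g) = 795 × [1 − ((1+0.0024)/(1+r))^132] / (r − 0.0024) = A$94,327.89.

A$94,327.89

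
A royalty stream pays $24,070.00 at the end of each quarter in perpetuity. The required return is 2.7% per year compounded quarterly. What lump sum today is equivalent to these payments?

Periodic rate r = 0.027/4 per quarter.
Level perpetuity: PV = PMT / r = 24,070 / (0.027/4) = $3,565,925.93.

$3,565,925.93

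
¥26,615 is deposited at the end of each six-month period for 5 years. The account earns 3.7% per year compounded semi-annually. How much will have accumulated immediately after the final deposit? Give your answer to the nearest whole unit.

¥289,436

This is an ordinary annuity: 10 deposits of ¥26,615 at the end of each six-month period.
Periodic rate r = 0.037/2 per half-year; n is counted in half-years.
FV = PMT × [((1+r)^n − 1)/r] = 26,615 × [(1+r)^10 − 1] / r = ¥289,436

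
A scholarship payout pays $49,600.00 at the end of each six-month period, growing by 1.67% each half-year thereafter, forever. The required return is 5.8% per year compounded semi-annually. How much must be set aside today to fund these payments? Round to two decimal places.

Periodic rate r = 0.058/2 per half-year.
Growing perpetuity (Gordon): PV = PMT₁ / (r − g) = 49,600 / (r − 0.0167) = $4,032,520.33.

$4,032,520.33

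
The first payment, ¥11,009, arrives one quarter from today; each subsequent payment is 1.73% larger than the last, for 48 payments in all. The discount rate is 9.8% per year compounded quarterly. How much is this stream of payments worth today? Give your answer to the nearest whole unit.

¥439,106

Periodic rate r = 0.098/4 per quarter; n is counted in quarters.
Growing ordinary annuity: PV = PMT₁ × [1 − ((1+g)/(1+r))^n] / (r − g) = 11,009 × [1 − ((1+0.0173)/(1+r))^48] / (r − 0.0173) = ¥439,106.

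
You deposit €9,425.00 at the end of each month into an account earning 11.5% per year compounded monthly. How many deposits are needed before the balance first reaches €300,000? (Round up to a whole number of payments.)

Periodic rate r = 0.115/12 per month; n is counted in months.
Ordinary annuity FV: 300,000 = 9,425 × [((1+r)^n − 1)/r].
(1+r)^n = 1 + 300,000 × r / 9,425, so n = ln(1 + 300,000·r/9,425) / ln(1+r) = 27.91.
Round up to a whole number of payments: n = 28.

28 payments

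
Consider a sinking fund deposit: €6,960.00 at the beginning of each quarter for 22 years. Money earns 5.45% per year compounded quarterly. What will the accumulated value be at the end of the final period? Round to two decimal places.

€1,185,759.36

This is an annuity due: 88 deposits of €6,960.00 at the beginning of each quarter.
Periodic rate r = 0.0545/4 per quarter; n is counted in quarters.
FV = PMT × [((1+r)^n − 1)/r] × (1+r) = 6,960 × [(1+r)^88 − 1] / r × (1+r) = €1,185,759.36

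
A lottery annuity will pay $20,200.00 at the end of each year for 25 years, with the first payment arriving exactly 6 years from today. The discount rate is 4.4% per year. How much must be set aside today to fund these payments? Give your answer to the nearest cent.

Ordinary annuity of 25 payments, first payment at period 6.
Periodic rate r = 0.044 per year.
The ordinary-annuity PV formula values the stream one period before the first payment (period 5); discount that back 5 periods:
PV₀ = 20,200 × [1 − (1+r)^−25] / r × (1+r)^−5 = $244,016.74

$244,016.74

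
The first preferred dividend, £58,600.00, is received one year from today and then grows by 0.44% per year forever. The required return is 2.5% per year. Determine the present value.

Periodic rate r = 0.025 per year.
Growing perpetuity (Gordon): PV = PMT₁ / (r − g) = 58,600 / (r − 0.0044) = £2,844,660.19.

£2,844,660.19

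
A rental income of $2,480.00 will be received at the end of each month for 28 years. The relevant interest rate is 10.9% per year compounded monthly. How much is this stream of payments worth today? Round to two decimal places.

$259,944.04

This is an ordinary annuity: 336 payments of $2,480.00 at the end of each month.
Periodic rate r = 0.109/12 per month; n is counted in months.
PV = PMT × [(1 − (1+r)^−n)/r] = 2,480 × [1 − (1+r)^−336] / r = $259,944.04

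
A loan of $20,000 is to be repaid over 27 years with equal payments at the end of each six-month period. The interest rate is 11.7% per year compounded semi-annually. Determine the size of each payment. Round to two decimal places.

Level ordinary annuity; solve PV = PMT × [(1 − (1+r)^−n)/r] for PMT.
Periodic rate r = 0.117/2 per half-year; n is counted in half-years.
With n = 54: PMT = 20,000 / ([(1 − (1+r)^−n)/r]) = $1,226.95

$1,226.95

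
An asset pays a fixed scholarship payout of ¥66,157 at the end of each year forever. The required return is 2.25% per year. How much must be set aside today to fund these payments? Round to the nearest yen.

¥2,940,311

Periodic rate r = 0.0225 per year.
Level perpetuity: PV = PMT / r = 66,157 / (0.0225) = ¥2,940,311.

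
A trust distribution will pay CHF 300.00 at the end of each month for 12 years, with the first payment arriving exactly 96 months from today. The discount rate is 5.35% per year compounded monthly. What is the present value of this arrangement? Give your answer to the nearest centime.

CHF 20,858.63

Ordinary annuity of 144 payments, first payment at period 96.
Periodic rate r = 0.0535/12 per month; n is counted in months.
The ordinary-annuity PV formula values the stream one period before the first payment (period 95); discount that back 95 periods:
PV₀ = 300 × [1 − (1+r)^−144] / r × (1+r)^−95 = CHF 20,858.63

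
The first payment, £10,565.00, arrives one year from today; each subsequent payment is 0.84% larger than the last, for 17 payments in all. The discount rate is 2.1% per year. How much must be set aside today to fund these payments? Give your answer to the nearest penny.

Periodic rate r = 0.021 per year.
Growing ordinary annuity: PV = PMT₁ × [1 − ((1+g)/(1+r))^n] / (r − g) = 10,565 × [1 − ((1+0.0084)/(1+r))^17] / (r − 0.0084) = £159,570.55.

£159,570.55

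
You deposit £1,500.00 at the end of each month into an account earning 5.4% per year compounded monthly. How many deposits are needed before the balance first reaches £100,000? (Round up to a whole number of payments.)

Periodic rate r = 0.054/12 per month; n is counted in months.
Ordinary annuity FV: 100,000 = 1,500 × [((1+r)^n − 1)/r].
(1+r)^n = 1 + 100,000 × r / 1,500, so n = ln(1 + 100,000·r/1,500) / ln(1+r) = 58.43.
Round up to a whole number of payments: n = 59.

59 payments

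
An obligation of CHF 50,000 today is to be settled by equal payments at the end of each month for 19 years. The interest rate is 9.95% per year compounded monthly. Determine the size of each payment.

Level ordinary annuity; solve PV = PMT × [(1 − (1+r)^−n)/r] for PMT.
Periodic rate r = 0.0995/12 per month; n is counted in months.
With n = 228: PMT = 50,000 / ([(1 − (1+r)^−n)/r]) = CHF 489.00

CHF 489.00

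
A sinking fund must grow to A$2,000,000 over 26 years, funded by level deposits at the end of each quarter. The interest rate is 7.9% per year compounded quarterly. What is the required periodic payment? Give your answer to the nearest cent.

Level ordinary annuity; solve FV = PMT × [((1+r)^n − 1)/r] for PMT.
Periodic rate r = 0.079/4 per quarter; n is counted in quarters.
With n = 104: PMT = 2,000,000 / ([((1+r)^n − 1)/r]) = A$5,944.81

A$5,944.81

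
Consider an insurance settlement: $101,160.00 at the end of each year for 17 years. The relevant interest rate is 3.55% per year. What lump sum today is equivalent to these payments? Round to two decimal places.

This is an ordinary annuity: 17 payments of $101,160.00 at the end of each year.
Periodic rate r = 0.0355 per year.
PV = PMT × [(1 − (1+r)^−n)/r] = 101,160 × [1 − (1+r)^−17] / r = $1,274,765.47

$1,274,765.47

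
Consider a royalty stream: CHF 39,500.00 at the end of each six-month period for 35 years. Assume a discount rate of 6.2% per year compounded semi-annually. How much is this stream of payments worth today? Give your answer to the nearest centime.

CHF 1,123,834.75

This is an ordinary annuity: 70 payments of CHF 39,500.00 at the end of each six-month period.
Periodic rate r = 0.062/2 per half-year; n is counted in half-years.
PV = PMT × [(1 − (1+r)^−n)/r] = 39,500 × [1 − (1+r)^−70] / r = CHF 1,123,834.75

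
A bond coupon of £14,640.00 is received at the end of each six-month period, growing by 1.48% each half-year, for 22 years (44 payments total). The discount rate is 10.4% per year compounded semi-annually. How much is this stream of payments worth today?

£312,816.38

Periodic rate r = 0.104/2 per half-year; n is counted in half-years.
Growing ordinary annuity: PV = PMT₁ × [1 − ((1+g)/(1+r))^n] / (r − g) = 14,640 × [1 − ((1+0.0148)/(1+r))^44] / (r − 0.0148) = £312,816.38.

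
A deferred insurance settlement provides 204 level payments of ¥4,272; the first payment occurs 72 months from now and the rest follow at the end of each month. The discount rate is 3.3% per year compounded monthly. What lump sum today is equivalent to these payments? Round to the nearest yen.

¥548,274

Ordinary annuity of 204 payments, first payment at period 72.
Periodic rate r = 0.033/12 per month; n is counted in months.
The ordinary-annuity PV formula values the stream one period before the first payment (period 71); discount that back 71 periods:
PV₀ = 4,272 × [1 − (1+r)^−204] / r × (1+r)^−71 = ¥548,274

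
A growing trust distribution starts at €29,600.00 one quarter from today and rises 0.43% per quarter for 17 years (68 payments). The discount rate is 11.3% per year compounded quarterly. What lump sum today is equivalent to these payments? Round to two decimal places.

€987,028.82

Periodic rate r = 0.113/4 per quarter; n is counted in quarters.
Growing ordinary annuity: PV = PMT₁ × [1 − ((1+g)/(1+r))^n] / (r − g) = 29,600 × [1 − ((1+0.0043)/(1+r))^68] / (r − 0.0043) = €987,028.82.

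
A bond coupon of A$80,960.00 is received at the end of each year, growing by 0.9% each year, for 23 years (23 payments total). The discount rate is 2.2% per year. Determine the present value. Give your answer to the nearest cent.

Periodic rate r = 0.022 per year.
Growing ordinary annuity: PV = PMT₁ × [1 − ((1+g)/(1+r))^n] / (r − g) = 80,960 × [1 − ((1+0.009)/(1+r))^23] / (r − 0.009) = A$1,588,382.58.

A$1,588,382.58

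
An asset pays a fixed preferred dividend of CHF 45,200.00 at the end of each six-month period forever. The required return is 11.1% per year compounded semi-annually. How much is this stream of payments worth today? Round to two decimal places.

Periodic rate r = 0.111/2 per half-year.
Level perpetuity: PV = PMT / r = 45,200 / (0.111/2) = CHF 814,414.41.

CHF 814,414.41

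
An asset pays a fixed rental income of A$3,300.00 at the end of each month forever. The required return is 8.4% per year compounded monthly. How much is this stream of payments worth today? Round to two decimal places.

A$471,428.57

Periodic rate r = 0.084/12 per month.
Level perpetuity: PV = PMT / r = 3,300 / (0.084/12) = A$471,428.57.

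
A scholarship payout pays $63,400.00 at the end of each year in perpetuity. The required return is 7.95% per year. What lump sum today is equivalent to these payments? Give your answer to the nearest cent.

Periodic rate r = 0.0795 per year.
Level perpetuity: PV = PMT / r = 63,400 / (0.0795) = $797,484.28.

$797,484.28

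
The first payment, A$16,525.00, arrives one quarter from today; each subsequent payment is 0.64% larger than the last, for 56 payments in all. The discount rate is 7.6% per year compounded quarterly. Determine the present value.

Periodic rate r = 0.076/4 per quarter; n is counted in quarters.
Growing ordinary annuity: PV = PMT₁ × [1 − ((1+g)/(1+r))^n] / (r − g) = 16,525 × [1 − ((1+0.0064)/(1+r))^56] / (r − 0.0064) = A$658,118.98.

A$658,118.98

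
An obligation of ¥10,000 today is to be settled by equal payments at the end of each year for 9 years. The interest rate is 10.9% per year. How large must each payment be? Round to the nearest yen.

¥1,799

Level ordinary annuity; solve PV = PMT × [(1 − (1+r)^−n)/r] for PMT.
Periodic rate r = 0.109 per year.
With n = 9: PMT = 10,000 / ([(1 − (1+r)^−n)/r]) = ¥1,799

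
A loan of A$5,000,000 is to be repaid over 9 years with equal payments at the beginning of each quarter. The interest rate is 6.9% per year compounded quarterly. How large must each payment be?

A$184,424.73

Level annuity due; solve PV = PMT × [(1 − (1+r)^−n)/r] × (1+r) for PMT.
Periodic rate r = 0.069/4 per quarter; n is counted in quarters.
With n = 36: PMT = 5,000,000 / ([(1 − (1+r)^−n)/r] × (1+r)) = A$184,424.73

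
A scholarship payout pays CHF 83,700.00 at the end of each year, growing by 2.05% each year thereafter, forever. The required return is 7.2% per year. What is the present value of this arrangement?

Periodic rate r = 0.072 per year.
Growing perpetuity (Gordon): PV = PMT₁ / (r − g) = 83,700 / (r − 0.0205) = CHF 1,625,242.72.

CHF 1,625,242.72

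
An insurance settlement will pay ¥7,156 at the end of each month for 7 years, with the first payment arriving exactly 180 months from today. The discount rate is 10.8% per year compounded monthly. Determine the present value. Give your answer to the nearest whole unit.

Ordinary annuity of 84 payments, first payment at period 180.
Periodic rate r = 0.108/12 per month; n is counted in months.
The ordinary-annuity PV formula values the stream one period before the first payment (period 179); discount that back 179 periods:
PV₀ = 7,156 × [1 − (1+r)^−84] / r × (1+r)^−179 = ¥84,578

¥84,578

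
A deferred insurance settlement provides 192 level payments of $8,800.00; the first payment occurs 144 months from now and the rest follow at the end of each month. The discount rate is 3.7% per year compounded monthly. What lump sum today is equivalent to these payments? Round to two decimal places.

Ordinary annuity of 192 payments, first payment at period 144.
Periodic rate r = 0.037/12 per month; n is counted in months.
The ordinary-annuity PV formula values the stream one period before the first payment (period 143); discount that back 143 periods:
PV₀ = 8,800 × [1 − (1+r)^−192] / r × (1+r)^−143 = $820,111.33

$820,111.33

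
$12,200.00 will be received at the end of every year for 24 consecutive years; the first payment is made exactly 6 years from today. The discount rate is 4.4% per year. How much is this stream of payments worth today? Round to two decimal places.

$144,024.13

Ordinary annuity of 24 payments, first payment at period 6.
Periodic rate r = 0.044 per year.
The ordinary-annuity PV formula values the stream one period before the first payment (period 5); discount that back 5 periods:
PV₀ = 12,200 × [1 − (1+r)^−24] / r × (1+r)^−5 = $144,024.13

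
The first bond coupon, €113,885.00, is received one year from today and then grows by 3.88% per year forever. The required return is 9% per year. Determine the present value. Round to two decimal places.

€2,224,316.41

Periodic rate r = 0.09 per year.
Growing perpetuity (Gordon): PV = PMT₁ / (r − g) = 113,885 / (r − 0.0388) = €2,224,316.41.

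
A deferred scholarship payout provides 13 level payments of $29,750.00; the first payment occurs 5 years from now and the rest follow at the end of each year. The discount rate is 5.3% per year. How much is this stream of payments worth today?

$223,252.20

Ordinary annuity of 13 payments, first payment at period 5.
Periodic rate r = 0.053 per year.
The ordinary-annuity PV formula values the stream one period before the first payment (period 4); discount that back 4 periods:
PV₀ = 29,750 × [1 − (1+r)^−13] / r × (1+r)^−4 = $223,252.20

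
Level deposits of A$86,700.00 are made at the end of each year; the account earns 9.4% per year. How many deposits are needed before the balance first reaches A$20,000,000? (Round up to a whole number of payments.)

Periodic rate r = 0.094 per year.
Ordinary annuity FV: 20,000,000 = 86,700 × [((1+r)^n − 1)/r].
(1+r)^n = 1 + 20,000,000 × r / 86,700, so n = ln(1 + 20,000,000·r/86,700) / ln(1+r) = 34.75.
Round up to a whole number of payments: n = 35.

35 payments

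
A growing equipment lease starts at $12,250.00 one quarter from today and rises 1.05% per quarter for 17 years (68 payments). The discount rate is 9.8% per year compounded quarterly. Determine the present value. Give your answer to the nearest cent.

Periodic rate r = 0.098/4 per quarter; n is counted in quarters.
Growing ordinary annuity: PV = PMT₁ × [1 − ((1+g)/(1+r))^n] / (r − g) = 12,250 × [1 − ((1+0.0105)/(1+r))^68] / (r − 0.0105) = $531,707.59.

$531,707.59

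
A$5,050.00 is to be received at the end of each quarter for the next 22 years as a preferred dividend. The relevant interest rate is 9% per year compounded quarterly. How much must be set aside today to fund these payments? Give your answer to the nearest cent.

A$192,767.96

This is an ordinary annuity: 88 payments of A$5,050.00 at the end of each quarter.
Periodic rate r = 0.09/4 per quarter; n is counted in quarters.
PV = PMT × [(1 − (1+r)^−n)/r] = 5,050 × [1 − (1+r)^−88] / r = A$192,767.96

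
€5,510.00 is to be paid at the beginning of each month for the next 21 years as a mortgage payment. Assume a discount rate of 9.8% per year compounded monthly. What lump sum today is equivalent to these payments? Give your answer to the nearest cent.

€592,606.54

This is an annuity due: 252 payments of €5,510.00 at the beginning of each month.
Periodic rate r = 0.098/12 per month; n is counted in months.
PV = PMT × [(1 − (1+r)^−n)/r] × (1+r) = 5,510 × [1 − (1+r)^−252] / r × (1+r) = €592,606.54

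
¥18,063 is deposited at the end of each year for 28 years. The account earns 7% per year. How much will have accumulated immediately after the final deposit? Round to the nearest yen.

This is an ordinary annuity: 28 deposits of ¥18,063 at the end of each year.
Periodic rate r = 0.07 per year.
FV = PMT × [((1+r)^n − 1)/r] = 18,063 × [(1+r)^28 − 1] / r = ¥1,457,642

¥1,457,642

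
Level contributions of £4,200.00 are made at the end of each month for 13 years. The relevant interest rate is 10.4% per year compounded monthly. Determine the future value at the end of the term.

£1,377,615.63

This is an ordinary annuity: 156 deposits of £4,200.00 at the end of each month.
Periodic rate r = 0.104/12 per month; n is counted in months.
FV = PMT × [((1+r)^n − 1)/r] = 4,200 × [(1+r)^156 − 1] / r = £1,377,615.63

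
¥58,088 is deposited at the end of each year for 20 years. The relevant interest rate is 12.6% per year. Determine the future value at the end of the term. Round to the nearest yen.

This is an ordinary annuity: 20 deposits of ¥58,088 at the end of each year.
Periodic rate r = 0.126 per year.
FV = PMT × [((1+r)^n − 1)/r] = 58,088 × [(1+r)^20 − 1] / r = ¥4,487,599

¥4,487,599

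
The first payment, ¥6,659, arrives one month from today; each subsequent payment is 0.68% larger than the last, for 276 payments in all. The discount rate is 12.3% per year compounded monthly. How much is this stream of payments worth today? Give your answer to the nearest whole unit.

¥1,179,301

Periodic rate r = 0.123/12 per month; n is counted in months.
Growing ordinary annuity: PV = PMT₁ × [1 − ((1+g)/(1+r))^n] / (r − g) = 6,659 × [1 − ((1+0.0068)/(1+r))^276] / (r − 0.0068) = ¥1,179,301.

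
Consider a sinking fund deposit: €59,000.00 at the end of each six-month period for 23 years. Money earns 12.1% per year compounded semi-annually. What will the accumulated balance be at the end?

€13,565,569.52

This is an ordinary annuity: 46 deposits of €59,000.00 at the end of each six-month period.
Periodic rate r = 0.121/2 per half-year; n is counted in half-years.
FV = PMT × [((1+r)^n − 1)/r] = 59,000 × [(1+r)^46 − 1] / r = €13,565,569.52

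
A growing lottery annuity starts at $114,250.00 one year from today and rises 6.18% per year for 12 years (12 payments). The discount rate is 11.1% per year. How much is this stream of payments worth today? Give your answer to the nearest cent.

Periodic rate r = 0.111 per year.
Growing ordinary annuity: PV = PMT₁ × [1 − ((1+g)/(1+r))^n] / (r − g) = 114,250 × [1 − ((1+0.0618)/(1+r))^12] / (r − 0.0618) = $973,703.84.

$973,703.84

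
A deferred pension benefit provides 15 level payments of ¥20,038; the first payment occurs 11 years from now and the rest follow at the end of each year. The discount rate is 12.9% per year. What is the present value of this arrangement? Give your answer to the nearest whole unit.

Ordinary annuity of 15 payments, first payment at period 11.
Periodic rate r = 0.129 per year.
The ordinary-annuity PV formula values the stream one period before the first payment (period 10); discount that back 10 periods:
PV₀ = 20,038 × [1 − (1+r)^−15] / r × (1+r)^−10 = ¥38,686

¥38,686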